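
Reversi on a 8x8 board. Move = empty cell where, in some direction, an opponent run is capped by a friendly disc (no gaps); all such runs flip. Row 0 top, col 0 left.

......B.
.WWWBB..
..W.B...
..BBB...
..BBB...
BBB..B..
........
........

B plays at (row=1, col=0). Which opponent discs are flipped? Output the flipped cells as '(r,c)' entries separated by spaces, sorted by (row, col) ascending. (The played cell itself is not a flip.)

Dir NW: edge -> no flip
Dir N: first cell '.' (not opp) -> no flip
Dir NE: first cell '.' (not opp) -> no flip
Dir W: edge -> no flip
Dir E: opp run (1,1) (1,2) (1,3) capped by B -> flip
Dir SW: edge -> no flip
Dir S: first cell '.' (not opp) -> no flip
Dir SE: first cell '.' (not opp) -> no flip

Answer: (1,1) (1,2) (1,3)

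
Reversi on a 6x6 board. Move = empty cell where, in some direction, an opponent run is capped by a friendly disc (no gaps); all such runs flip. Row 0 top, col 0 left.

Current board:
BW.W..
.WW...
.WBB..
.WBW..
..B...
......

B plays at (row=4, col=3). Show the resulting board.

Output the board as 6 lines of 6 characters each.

Place B at (4,3); scan 8 dirs for brackets.
Dir NW: first cell 'B' (not opp) -> no flip
Dir N: opp run (3,3) capped by B -> flip
Dir NE: first cell '.' (not opp) -> no flip
Dir W: first cell 'B' (not opp) -> no flip
Dir E: first cell '.' (not opp) -> no flip
Dir SW: first cell '.' (not opp) -> no flip
Dir S: first cell '.' (not opp) -> no flip
Dir SE: first cell '.' (not opp) -> no flip
All flips: (3,3)

Answer: BW.W..
.WW...
.WBB..
.WBB..
..BB..
......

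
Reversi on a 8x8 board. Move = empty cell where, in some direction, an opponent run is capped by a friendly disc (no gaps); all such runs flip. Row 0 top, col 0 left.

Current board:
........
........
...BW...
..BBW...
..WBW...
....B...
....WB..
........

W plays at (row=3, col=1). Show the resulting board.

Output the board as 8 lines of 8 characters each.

Answer: ........
........
...BW...
.WWWW...
..WBW...
....B...
....WB..
........

Derivation:
Place W at (3,1); scan 8 dirs for brackets.
Dir NW: first cell '.' (not opp) -> no flip
Dir N: first cell '.' (not opp) -> no flip
Dir NE: first cell '.' (not opp) -> no flip
Dir W: first cell '.' (not opp) -> no flip
Dir E: opp run (3,2) (3,3) capped by W -> flip
Dir SW: first cell '.' (not opp) -> no flip
Dir S: first cell '.' (not opp) -> no flip
Dir SE: first cell 'W' (not opp) -> no flip
All flips: (3,2) (3,3)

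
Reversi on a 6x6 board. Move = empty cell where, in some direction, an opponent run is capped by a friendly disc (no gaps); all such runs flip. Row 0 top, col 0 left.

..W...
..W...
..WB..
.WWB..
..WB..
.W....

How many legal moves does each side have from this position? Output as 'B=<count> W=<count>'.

Answer: B=5 W=5

Derivation:
-- B to move --
(0,1): flips 1 -> legal
(0,3): no bracket -> illegal
(1,1): flips 1 -> legal
(1,3): no bracket -> illegal
(2,0): no bracket -> illegal
(2,1): flips 2 -> legal
(3,0): flips 2 -> legal
(4,0): no bracket -> illegal
(4,1): flips 2 -> legal
(5,0): no bracket -> illegal
(5,2): no bracket -> illegal
(5,3): no bracket -> illegal
B mobility = 5
-- W to move --
(1,3): no bracket -> illegal
(1,4): flips 1 -> legal
(2,4): flips 2 -> legal
(3,4): flips 2 -> legal
(4,4): flips 2 -> legal
(5,2): no bracket -> illegal
(5,3): no bracket -> illegal
(5,4): flips 1 -> legal
W mobility = 5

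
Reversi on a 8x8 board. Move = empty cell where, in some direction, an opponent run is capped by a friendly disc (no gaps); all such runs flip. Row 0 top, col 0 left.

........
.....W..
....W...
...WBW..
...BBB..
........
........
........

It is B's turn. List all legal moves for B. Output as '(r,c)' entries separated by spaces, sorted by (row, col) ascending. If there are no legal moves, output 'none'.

(0,4): no bracket -> illegal
(0,5): no bracket -> illegal
(0,6): no bracket -> illegal
(1,3): no bracket -> illegal
(1,4): flips 1 -> legal
(1,6): no bracket -> illegal
(2,2): flips 1 -> legal
(2,3): flips 1 -> legal
(2,5): flips 1 -> legal
(2,6): flips 1 -> legal
(3,2): flips 1 -> legal
(3,6): flips 1 -> legal
(4,2): no bracket -> illegal
(4,6): no bracket -> illegal

Answer: (1,4) (2,2) (2,3) (2,5) (2,6) (3,2) (3,6)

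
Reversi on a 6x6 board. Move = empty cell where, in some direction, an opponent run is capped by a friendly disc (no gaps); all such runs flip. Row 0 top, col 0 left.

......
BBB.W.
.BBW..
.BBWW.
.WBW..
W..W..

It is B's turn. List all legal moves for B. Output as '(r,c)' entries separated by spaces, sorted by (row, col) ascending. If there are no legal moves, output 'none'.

(0,3): no bracket -> illegal
(0,4): no bracket -> illegal
(0,5): flips 2 -> legal
(1,3): no bracket -> illegal
(1,5): no bracket -> illegal
(2,4): flips 2 -> legal
(2,5): no bracket -> illegal
(3,0): no bracket -> illegal
(3,5): flips 2 -> legal
(4,0): flips 1 -> legal
(4,4): flips 2 -> legal
(4,5): flips 2 -> legal
(5,1): flips 1 -> legal
(5,2): no bracket -> illegal
(5,4): flips 1 -> legal

Answer: (0,5) (2,4) (3,5) (4,0) (4,4) (4,5) (5,1) (5,4)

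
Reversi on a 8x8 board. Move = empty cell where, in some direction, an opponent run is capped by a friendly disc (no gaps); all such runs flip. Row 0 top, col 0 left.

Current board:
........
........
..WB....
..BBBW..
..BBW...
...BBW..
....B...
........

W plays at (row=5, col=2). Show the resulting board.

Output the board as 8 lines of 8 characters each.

Place W at (5,2); scan 8 dirs for brackets.
Dir NW: first cell '.' (not opp) -> no flip
Dir N: opp run (4,2) (3,2) capped by W -> flip
Dir NE: opp run (4,3) (3,4), next='.' -> no flip
Dir W: first cell '.' (not opp) -> no flip
Dir E: opp run (5,3) (5,4) capped by W -> flip
Dir SW: first cell '.' (not opp) -> no flip
Dir S: first cell '.' (not opp) -> no flip
Dir SE: first cell '.' (not opp) -> no flip
All flips: (3,2) (4,2) (5,3) (5,4)

Answer: ........
........
..WB....
..WBBW..
..WBW...
..WWWW..
....B...
........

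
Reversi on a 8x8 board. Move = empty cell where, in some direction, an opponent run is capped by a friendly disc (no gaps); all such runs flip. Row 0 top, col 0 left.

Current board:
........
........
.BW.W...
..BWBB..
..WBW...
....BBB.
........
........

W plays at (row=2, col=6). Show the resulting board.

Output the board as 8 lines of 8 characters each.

Answer: ........
........
.BW.W.W.
..BWBW..
..WBW...
....BBB.
........
........

Derivation:
Place W at (2,6); scan 8 dirs for brackets.
Dir NW: first cell '.' (not opp) -> no flip
Dir N: first cell '.' (not opp) -> no flip
Dir NE: first cell '.' (not opp) -> no flip
Dir W: first cell '.' (not opp) -> no flip
Dir E: first cell '.' (not opp) -> no flip
Dir SW: opp run (3,5) capped by W -> flip
Dir S: first cell '.' (not opp) -> no flip
Dir SE: first cell '.' (not opp) -> no flip
All flips: (3,5)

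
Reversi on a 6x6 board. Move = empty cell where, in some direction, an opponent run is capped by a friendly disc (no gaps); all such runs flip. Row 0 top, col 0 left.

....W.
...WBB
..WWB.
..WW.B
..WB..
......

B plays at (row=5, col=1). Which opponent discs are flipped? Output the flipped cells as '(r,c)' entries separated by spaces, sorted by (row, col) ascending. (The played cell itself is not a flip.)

Answer: (3,3) (4,2)

Derivation:
Dir NW: first cell '.' (not opp) -> no flip
Dir N: first cell '.' (not opp) -> no flip
Dir NE: opp run (4,2) (3,3) capped by B -> flip
Dir W: first cell '.' (not opp) -> no flip
Dir E: first cell '.' (not opp) -> no flip
Dir SW: edge -> no flip
Dir S: edge -> no flip
Dir SE: edge -> no flip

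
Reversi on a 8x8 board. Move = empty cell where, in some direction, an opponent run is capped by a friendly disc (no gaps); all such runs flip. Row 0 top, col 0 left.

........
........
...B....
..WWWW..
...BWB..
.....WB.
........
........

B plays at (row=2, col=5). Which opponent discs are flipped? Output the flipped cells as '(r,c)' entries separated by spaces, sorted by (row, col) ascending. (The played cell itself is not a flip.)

Answer: (3,4) (3,5)

Derivation:
Dir NW: first cell '.' (not opp) -> no flip
Dir N: first cell '.' (not opp) -> no flip
Dir NE: first cell '.' (not opp) -> no flip
Dir W: first cell '.' (not opp) -> no flip
Dir E: first cell '.' (not opp) -> no flip
Dir SW: opp run (3,4) capped by B -> flip
Dir S: opp run (3,5) capped by B -> flip
Dir SE: first cell '.' (not opp) -> no flip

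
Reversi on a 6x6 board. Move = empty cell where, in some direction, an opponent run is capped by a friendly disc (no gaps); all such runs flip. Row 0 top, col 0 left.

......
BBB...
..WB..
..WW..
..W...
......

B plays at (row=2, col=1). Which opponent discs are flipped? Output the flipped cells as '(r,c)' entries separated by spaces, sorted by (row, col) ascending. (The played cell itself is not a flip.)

Dir NW: first cell 'B' (not opp) -> no flip
Dir N: first cell 'B' (not opp) -> no flip
Dir NE: first cell 'B' (not opp) -> no flip
Dir W: first cell '.' (not opp) -> no flip
Dir E: opp run (2,2) capped by B -> flip
Dir SW: first cell '.' (not opp) -> no flip
Dir S: first cell '.' (not opp) -> no flip
Dir SE: opp run (3,2), next='.' -> no flip

Answer: (2,2)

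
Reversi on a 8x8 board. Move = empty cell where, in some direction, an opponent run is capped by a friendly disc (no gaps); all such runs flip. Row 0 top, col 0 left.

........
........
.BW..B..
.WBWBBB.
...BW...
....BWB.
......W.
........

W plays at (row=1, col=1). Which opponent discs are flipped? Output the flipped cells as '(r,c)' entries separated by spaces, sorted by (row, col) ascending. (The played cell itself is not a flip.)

Dir NW: first cell '.' (not opp) -> no flip
Dir N: first cell '.' (not opp) -> no flip
Dir NE: first cell '.' (not opp) -> no flip
Dir W: first cell '.' (not opp) -> no flip
Dir E: first cell '.' (not opp) -> no flip
Dir SW: first cell '.' (not opp) -> no flip
Dir S: opp run (2,1) capped by W -> flip
Dir SE: first cell 'W' (not opp) -> no flip

Answer: (2,1)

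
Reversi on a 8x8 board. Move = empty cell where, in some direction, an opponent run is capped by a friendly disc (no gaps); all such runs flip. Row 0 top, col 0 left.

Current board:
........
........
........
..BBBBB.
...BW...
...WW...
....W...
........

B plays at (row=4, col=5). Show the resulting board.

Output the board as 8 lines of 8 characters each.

Answer: ........
........
........
..BBBBB.
...BBB..
...WW...
....W...
........

Derivation:
Place B at (4,5); scan 8 dirs for brackets.
Dir NW: first cell 'B' (not opp) -> no flip
Dir N: first cell 'B' (not opp) -> no flip
Dir NE: first cell 'B' (not opp) -> no flip
Dir W: opp run (4,4) capped by B -> flip
Dir E: first cell '.' (not opp) -> no flip
Dir SW: opp run (5,4), next='.' -> no flip
Dir S: first cell '.' (not opp) -> no flip
Dir SE: first cell '.' (not opp) -> no flip
All flips: (4,4)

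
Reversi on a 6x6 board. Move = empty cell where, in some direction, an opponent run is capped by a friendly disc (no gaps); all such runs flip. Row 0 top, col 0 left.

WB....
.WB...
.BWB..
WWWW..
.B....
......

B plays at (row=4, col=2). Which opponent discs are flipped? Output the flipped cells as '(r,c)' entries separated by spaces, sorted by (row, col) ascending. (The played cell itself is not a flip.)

Answer: (2,2) (3,2)

Derivation:
Dir NW: opp run (3,1), next='.' -> no flip
Dir N: opp run (3,2) (2,2) capped by B -> flip
Dir NE: opp run (3,3), next='.' -> no flip
Dir W: first cell 'B' (not opp) -> no flip
Dir E: first cell '.' (not opp) -> no flip
Dir SW: first cell '.' (not opp) -> no flip
Dir S: first cell '.' (not opp) -> no flip
Dir SE: first cell '.' (not opp) -> no flip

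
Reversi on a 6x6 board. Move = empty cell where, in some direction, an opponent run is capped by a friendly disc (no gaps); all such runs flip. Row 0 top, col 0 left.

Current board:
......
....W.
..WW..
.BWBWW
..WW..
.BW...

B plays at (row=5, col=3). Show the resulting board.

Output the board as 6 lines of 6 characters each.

Answer: ......
....W.
..WW..
.BWBWW
..BB..
.BBB..

Derivation:
Place B at (5,3); scan 8 dirs for brackets.
Dir NW: opp run (4,2) capped by B -> flip
Dir N: opp run (4,3) capped by B -> flip
Dir NE: first cell '.' (not opp) -> no flip
Dir W: opp run (5,2) capped by B -> flip
Dir E: first cell '.' (not opp) -> no flip
Dir SW: edge -> no flip
Dir S: edge -> no flip
Dir SE: edge -> no flip
All flips: (4,2) (4,3) (5,2)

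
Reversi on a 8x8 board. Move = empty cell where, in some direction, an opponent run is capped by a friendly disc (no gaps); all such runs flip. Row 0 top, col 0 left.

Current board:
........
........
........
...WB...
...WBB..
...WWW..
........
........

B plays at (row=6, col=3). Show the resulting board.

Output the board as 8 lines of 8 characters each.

Answer: ........
........
........
...WB...
...WBB..
...WBW..
...B....
........

Derivation:
Place B at (6,3); scan 8 dirs for brackets.
Dir NW: first cell '.' (not opp) -> no flip
Dir N: opp run (5,3) (4,3) (3,3), next='.' -> no flip
Dir NE: opp run (5,4) capped by B -> flip
Dir W: first cell '.' (not opp) -> no flip
Dir E: first cell '.' (not opp) -> no flip
Dir SW: first cell '.' (not opp) -> no flip
Dir S: first cell '.' (not opp) -> no flip
Dir SE: first cell '.' (not opp) -> no flip
All flips: (5,4)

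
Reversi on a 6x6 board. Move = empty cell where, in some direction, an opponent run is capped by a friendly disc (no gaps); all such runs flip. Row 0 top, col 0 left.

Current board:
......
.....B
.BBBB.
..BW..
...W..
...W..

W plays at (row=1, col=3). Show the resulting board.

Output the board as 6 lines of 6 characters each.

Place W at (1,3); scan 8 dirs for brackets.
Dir NW: first cell '.' (not opp) -> no flip
Dir N: first cell '.' (not opp) -> no flip
Dir NE: first cell '.' (not opp) -> no flip
Dir W: first cell '.' (not opp) -> no flip
Dir E: first cell '.' (not opp) -> no flip
Dir SW: opp run (2,2), next='.' -> no flip
Dir S: opp run (2,3) capped by W -> flip
Dir SE: opp run (2,4), next='.' -> no flip
All flips: (2,3)

Answer: ......
...W.B
.BBWB.
..BW..
...W..
...W..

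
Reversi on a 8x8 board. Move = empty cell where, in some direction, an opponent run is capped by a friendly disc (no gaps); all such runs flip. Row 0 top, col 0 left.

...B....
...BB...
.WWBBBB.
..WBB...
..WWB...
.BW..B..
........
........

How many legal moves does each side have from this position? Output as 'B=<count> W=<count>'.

Answer: B=6 W=10

Derivation:
-- B to move --
(1,0): no bracket -> illegal
(1,1): flips 1 -> legal
(1,2): no bracket -> illegal
(2,0): flips 2 -> legal
(3,0): no bracket -> illegal
(3,1): flips 2 -> legal
(4,1): flips 3 -> legal
(5,3): flips 2 -> legal
(5,4): no bracket -> illegal
(6,1): flips 2 -> legal
(6,2): no bracket -> illegal
(6,3): no bracket -> illegal
B mobility = 6
-- W to move --
(0,2): no bracket -> illegal
(0,4): flips 1 -> legal
(0,5): flips 2 -> legal
(1,2): no bracket -> illegal
(1,5): flips 2 -> legal
(1,6): flips 2 -> legal
(1,7): no bracket -> illegal
(2,7): flips 4 -> legal
(3,5): flips 2 -> legal
(3,6): no bracket -> illegal
(3,7): no bracket -> illegal
(4,0): no bracket -> illegal
(4,1): no bracket -> illegal
(4,5): flips 1 -> legal
(4,6): no bracket -> illegal
(5,0): flips 1 -> legal
(5,3): no bracket -> illegal
(5,4): no bracket -> illegal
(5,6): no bracket -> illegal
(6,0): flips 1 -> legal
(6,1): no bracket -> illegal
(6,2): no bracket -> illegal
(6,4): no bracket -> illegal
(6,5): no bracket -> illegal
(6,6): flips 3 -> legal
W mobility = 10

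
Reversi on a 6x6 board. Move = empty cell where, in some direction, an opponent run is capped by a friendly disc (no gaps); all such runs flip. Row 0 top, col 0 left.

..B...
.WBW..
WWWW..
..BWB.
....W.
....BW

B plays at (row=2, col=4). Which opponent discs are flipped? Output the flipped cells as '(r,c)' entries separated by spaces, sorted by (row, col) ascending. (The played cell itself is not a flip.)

Answer: (1,3)

Derivation:
Dir NW: opp run (1,3) capped by B -> flip
Dir N: first cell '.' (not opp) -> no flip
Dir NE: first cell '.' (not opp) -> no flip
Dir W: opp run (2,3) (2,2) (2,1) (2,0), next=edge -> no flip
Dir E: first cell '.' (not opp) -> no flip
Dir SW: opp run (3,3), next='.' -> no flip
Dir S: first cell 'B' (not opp) -> no flip
Dir SE: first cell '.' (not opp) -> no flip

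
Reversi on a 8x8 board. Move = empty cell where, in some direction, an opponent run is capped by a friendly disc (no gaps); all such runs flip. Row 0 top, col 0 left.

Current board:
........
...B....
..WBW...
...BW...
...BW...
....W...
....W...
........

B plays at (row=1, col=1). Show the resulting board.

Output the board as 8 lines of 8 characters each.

Place B at (1,1); scan 8 dirs for brackets.
Dir NW: first cell '.' (not opp) -> no flip
Dir N: first cell '.' (not opp) -> no flip
Dir NE: first cell '.' (not opp) -> no flip
Dir W: first cell '.' (not opp) -> no flip
Dir E: first cell '.' (not opp) -> no flip
Dir SW: first cell '.' (not opp) -> no flip
Dir S: first cell '.' (not opp) -> no flip
Dir SE: opp run (2,2) capped by B -> flip
All flips: (2,2)

Answer: ........
.B.B....
..BBW...
...BW...
...BW...
....W...
....W...
........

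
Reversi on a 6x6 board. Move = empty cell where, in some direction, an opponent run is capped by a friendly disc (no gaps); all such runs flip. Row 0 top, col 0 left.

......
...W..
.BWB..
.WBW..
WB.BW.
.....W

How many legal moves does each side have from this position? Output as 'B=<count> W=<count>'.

-- B to move --
(0,2): no bracket -> illegal
(0,3): flips 1 -> legal
(0,4): no bracket -> illegal
(1,1): no bracket -> illegal
(1,2): flips 1 -> legal
(1,4): no bracket -> illegal
(2,0): no bracket -> illegal
(2,4): no bracket -> illegal
(3,0): flips 1 -> legal
(3,4): flips 1 -> legal
(3,5): no bracket -> illegal
(4,2): no bracket -> illegal
(4,5): flips 1 -> legal
(5,0): no bracket -> illegal
(5,1): no bracket -> illegal
(5,3): no bracket -> illegal
(5,4): no bracket -> illegal
B mobility = 5
-- W to move --
(1,0): no bracket -> illegal
(1,1): flips 1 -> legal
(1,2): no bracket -> illegal
(1,4): no bracket -> illegal
(2,0): flips 1 -> legal
(2,4): flips 1 -> legal
(3,0): no bracket -> illegal
(3,4): no bracket -> illegal
(4,2): flips 3 -> legal
(5,0): no bracket -> illegal
(5,1): flips 1 -> legal
(5,2): no bracket -> illegal
(5,3): flips 1 -> legal
(5,4): no bracket -> illegal
W mobility = 6

Answer: B=5 W=6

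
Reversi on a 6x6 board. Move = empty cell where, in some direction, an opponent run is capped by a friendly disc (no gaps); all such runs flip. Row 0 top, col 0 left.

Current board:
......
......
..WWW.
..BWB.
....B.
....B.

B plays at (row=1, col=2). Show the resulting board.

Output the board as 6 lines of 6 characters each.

Answer: ......
..B...
..BBW.
..BWB.
....B.
....B.

Derivation:
Place B at (1,2); scan 8 dirs for brackets.
Dir NW: first cell '.' (not opp) -> no flip
Dir N: first cell '.' (not opp) -> no flip
Dir NE: first cell '.' (not opp) -> no flip
Dir W: first cell '.' (not opp) -> no flip
Dir E: first cell '.' (not opp) -> no flip
Dir SW: first cell '.' (not opp) -> no flip
Dir S: opp run (2,2) capped by B -> flip
Dir SE: opp run (2,3) capped by B -> flip
All flips: (2,2) (2,3)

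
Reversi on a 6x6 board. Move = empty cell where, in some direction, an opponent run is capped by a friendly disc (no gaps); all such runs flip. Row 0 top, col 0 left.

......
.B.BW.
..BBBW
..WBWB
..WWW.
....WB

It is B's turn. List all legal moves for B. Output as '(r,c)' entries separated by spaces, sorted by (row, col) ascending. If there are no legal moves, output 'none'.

(0,3): no bracket -> illegal
(0,4): flips 1 -> legal
(0,5): flips 1 -> legal
(1,5): flips 2 -> legal
(2,1): no bracket -> illegal
(3,1): flips 1 -> legal
(4,1): flips 1 -> legal
(4,5): flips 1 -> legal
(5,1): flips 1 -> legal
(5,2): flips 2 -> legal
(5,3): flips 3 -> legal

Answer: (0,4) (0,5) (1,5) (3,1) (4,1) (4,5) (5,1) (5,2) (5,3)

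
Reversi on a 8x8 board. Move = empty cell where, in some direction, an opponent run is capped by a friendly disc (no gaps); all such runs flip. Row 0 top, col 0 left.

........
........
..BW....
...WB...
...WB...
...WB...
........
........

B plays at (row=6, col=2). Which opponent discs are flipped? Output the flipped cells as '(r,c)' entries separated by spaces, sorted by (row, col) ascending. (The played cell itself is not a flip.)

Dir NW: first cell '.' (not opp) -> no flip
Dir N: first cell '.' (not opp) -> no flip
Dir NE: opp run (5,3) capped by B -> flip
Dir W: first cell '.' (not opp) -> no flip
Dir E: first cell '.' (not opp) -> no flip
Dir SW: first cell '.' (not opp) -> no flip
Dir S: first cell '.' (not opp) -> no flip
Dir SE: first cell '.' (not opp) -> no flip

Answer: (5,3)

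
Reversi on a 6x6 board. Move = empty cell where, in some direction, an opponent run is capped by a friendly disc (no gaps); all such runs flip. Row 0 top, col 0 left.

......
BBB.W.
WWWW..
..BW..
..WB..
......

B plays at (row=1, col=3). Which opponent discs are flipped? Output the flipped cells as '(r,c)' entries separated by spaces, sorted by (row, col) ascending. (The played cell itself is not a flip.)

Dir NW: first cell '.' (not opp) -> no flip
Dir N: first cell '.' (not opp) -> no flip
Dir NE: first cell '.' (not opp) -> no flip
Dir W: first cell 'B' (not opp) -> no flip
Dir E: opp run (1,4), next='.' -> no flip
Dir SW: opp run (2,2), next='.' -> no flip
Dir S: opp run (2,3) (3,3) capped by B -> flip
Dir SE: first cell '.' (not opp) -> no flip

Answer: (2,3) (3,3)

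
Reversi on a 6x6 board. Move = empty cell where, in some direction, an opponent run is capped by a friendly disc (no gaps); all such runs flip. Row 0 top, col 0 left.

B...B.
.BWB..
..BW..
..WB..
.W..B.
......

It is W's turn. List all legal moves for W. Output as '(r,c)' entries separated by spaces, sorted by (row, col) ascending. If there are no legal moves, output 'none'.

(0,1): no bracket -> illegal
(0,2): no bracket -> illegal
(0,3): flips 1 -> legal
(0,5): no bracket -> illegal
(1,0): flips 1 -> legal
(1,4): flips 1 -> legal
(1,5): no bracket -> illegal
(2,0): no bracket -> illegal
(2,1): flips 1 -> legal
(2,4): no bracket -> illegal
(3,1): no bracket -> illegal
(3,4): flips 1 -> legal
(3,5): no bracket -> illegal
(4,2): no bracket -> illegal
(4,3): flips 1 -> legal
(4,5): no bracket -> illegal
(5,3): no bracket -> illegal
(5,4): no bracket -> illegal
(5,5): no bracket -> illegal

Answer: (0,3) (1,0) (1,4) (2,1) (3,4) (4,3)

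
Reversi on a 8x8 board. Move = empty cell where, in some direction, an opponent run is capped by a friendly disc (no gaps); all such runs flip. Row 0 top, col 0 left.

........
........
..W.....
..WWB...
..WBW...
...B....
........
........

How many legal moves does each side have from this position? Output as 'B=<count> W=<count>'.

-- B to move --
(1,1): no bracket -> illegal
(1,2): no bracket -> illegal
(1,3): no bracket -> illegal
(2,1): flips 1 -> legal
(2,3): flips 1 -> legal
(2,4): no bracket -> illegal
(3,1): flips 3 -> legal
(3,5): flips 1 -> legal
(4,1): flips 1 -> legal
(4,5): flips 1 -> legal
(5,1): no bracket -> illegal
(5,2): no bracket -> illegal
(5,4): flips 1 -> legal
(5,5): no bracket -> illegal
B mobility = 7
-- W to move --
(2,3): no bracket -> illegal
(2,4): flips 1 -> legal
(2,5): no bracket -> illegal
(3,5): flips 1 -> legal
(4,5): no bracket -> illegal
(5,2): no bracket -> illegal
(5,4): flips 1 -> legal
(6,2): flips 1 -> legal
(6,3): flips 2 -> legal
(6,4): flips 1 -> legal
W mobility = 6

Answer: B=7 W=6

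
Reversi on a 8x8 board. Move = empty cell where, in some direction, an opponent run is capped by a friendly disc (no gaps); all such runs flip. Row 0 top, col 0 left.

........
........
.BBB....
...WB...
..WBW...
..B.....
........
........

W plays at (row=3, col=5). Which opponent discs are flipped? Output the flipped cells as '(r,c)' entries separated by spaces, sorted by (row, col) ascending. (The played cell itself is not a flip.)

Answer: (3,4)

Derivation:
Dir NW: first cell '.' (not opp) -> no flip
Dir N: first cell '.' (not opp) -> no flip
Dir NE: first cell '.' (not opp) -> no flip
Dir W: opp run (3,4) capped by W -> flip
Dir E: first cell '.' (not opp) -> no flip
Dir SW: first cell 'W' (not opp) -> no flip
Dir S: first cell '.' (not opp) -> no flip
Dir SE: first cell '.' (not opp) -> no flip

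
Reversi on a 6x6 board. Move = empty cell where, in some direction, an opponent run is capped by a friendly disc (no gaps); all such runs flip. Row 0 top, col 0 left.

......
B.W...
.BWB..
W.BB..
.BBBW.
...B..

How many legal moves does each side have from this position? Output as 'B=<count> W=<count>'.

-- B to move --
(0,1): flips 1 -> legal
(0,2): flips 2 -> legal
(0,3): flips 1 -> legal
(1,1): flips 1 -> legal
(1,3): no bracket -> illegal
(2,0): no bracket -> illegal
(3,1): no bracket -> illegal
(3,4): no bracket -> illegal
(3,5): flips 1 -> legal
(4,0): no bracket -> illegal
(4,5): flips 1 -> legal
(5,4): no bracket -> illegal
(5,5): flips 1 -> legal
B mobility = 7
-- W to move --
(0,0): no bracket -> illegal
(0,1): no bracket -> illegal
(1,1): no bracket -> illegal
(1,3): no bracket -> illegal
(1,4): no bracket -> illegal
(2,0): flips 1 -> legal
(2,4): flips 1 -> legal
(3,1): no bracket -> illegal
(3,4): flips 1 -> legal
(4,0): flips 3 -> legal
(5,0): no bracket -> illegal
(5,1): no bracket -> illegal
(5,2): flips 3 -> legal
(5,4): no bracket -> illegal
W mobility = 5

Answer: B=7 W=5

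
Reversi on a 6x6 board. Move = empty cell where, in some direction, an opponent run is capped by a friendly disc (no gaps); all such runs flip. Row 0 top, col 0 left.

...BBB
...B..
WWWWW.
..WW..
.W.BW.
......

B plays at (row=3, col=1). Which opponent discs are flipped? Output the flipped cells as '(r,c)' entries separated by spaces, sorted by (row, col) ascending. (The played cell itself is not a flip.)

Dir NW: opp run (2,0), next=edge -> no flip
Dir N: opp run (2,1), next='.' -> no flip
Dir NE: opp run (2,2) capped by B -> flip
Dir W: first cell '.' (not opp) -> no flip
Dir E: opp run (3,2) (3,3), next='.' -> no flip
Dir SW: first cell '.' (not opp) -> no flip
Dir S: opp run (4,1), next='.' -> no flip
Dir SE: first cell '.' (not opp) -> no flip

Answer: (2,2)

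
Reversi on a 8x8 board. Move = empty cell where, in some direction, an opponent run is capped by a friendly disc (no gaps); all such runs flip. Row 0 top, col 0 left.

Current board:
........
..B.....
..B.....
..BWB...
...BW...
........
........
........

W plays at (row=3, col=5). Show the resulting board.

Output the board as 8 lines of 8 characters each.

Answer: ........
..B.....
..B.....
..BWWW..
...BW...
........
........
........

Derivation:
Place W at (3,5); scan 8 dirs for brackets.
Dir NW: first cell '.' (not opp) -> no flip
Dir N: first cell '.' (not opp) -> no flip
Dir NE: first cell '.' (not opp) -> no flip
Dir W: opp run (3,4) capped by W -> flip
Dir E: first cell '.' (not opp) -> no flip
Dir SW: first cell 'W' (not opp) -> no flip
Dir S: first cell '.' (not opp) -> no flip
Dir SE: first cell '.' (not opp) -> no flip
All flips: (3,4)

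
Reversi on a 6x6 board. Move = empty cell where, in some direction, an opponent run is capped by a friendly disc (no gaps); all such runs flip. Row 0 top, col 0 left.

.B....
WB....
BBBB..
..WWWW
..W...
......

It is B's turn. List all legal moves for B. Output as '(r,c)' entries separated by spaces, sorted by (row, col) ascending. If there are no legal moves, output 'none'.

Answer: (0,0) (4,1) (4,3) (4,4) (4,5) (5,2)

Derivation:
(0,0): flips 1 -> legal
(2,4): no bracket -> illegal
(2,5): no bracket -> illegal
(3,1): no bracket -> illegal
(4,1): flips 1 -> legal
(4,3): flips 2 -> legal
(4,4): flips 1 -> legal
(4,5): flips 1 -> legal
(5,1): no bracket -> illegal
(5,2): flips 2 -> legal
(5,3): no bracket -> illegal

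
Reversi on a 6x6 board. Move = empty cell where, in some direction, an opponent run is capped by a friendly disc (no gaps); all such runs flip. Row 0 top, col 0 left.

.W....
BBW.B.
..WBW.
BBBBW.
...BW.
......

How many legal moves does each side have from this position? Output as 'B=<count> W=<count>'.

Answer: B=9 W=6

Derivation:
-- B to move --
(0,0): no bracket -> illegal
(0,2): flips 2 -> legal
(0,3): no bracket -> illegal
(1,3): flips 2 -> legal
(1,5): flips 1 -> legal
(2,1): flips 1 -> legal
(2,5): flips 2 -> legal
(3,5): flips 1 -> legal
(4,5): flips 2 -> legal
(5,3): no bracket -> illegal
(5,4): flips 3 -> legal
(5,5): flips 1 -> legal
B mobility = 9
-- W to move --
(0,0): flips 1 -> legal
(0,2): no bracket -> illegal
(0,3): no bracket -> illegal
(0,4): flips 1 -> legal
(0,5): no bracket -> illegal
(1,3): no bracket -> illegal
(1,5): no bracket -> illegal
(2,0): no bracket -> illegal
(2,1): flips 1 -> legal
(2,5): no bracket -> illegal
(4,0): flips 1 -> legal
(4,1): no bracket -> illegal
(4,2): flips 3 -> legal
(5,2): flips 1 -> legal
(5,3): no bracket -> illegal
(5,4): no bracket -> illegal
W mobility = 6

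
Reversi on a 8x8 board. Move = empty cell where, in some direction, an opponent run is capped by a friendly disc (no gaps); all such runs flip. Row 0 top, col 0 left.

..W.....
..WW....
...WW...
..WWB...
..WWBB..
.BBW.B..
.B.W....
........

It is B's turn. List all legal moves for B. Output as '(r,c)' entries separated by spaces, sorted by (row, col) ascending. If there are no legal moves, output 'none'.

(0,1): flips 2 -> legal
(0,3): no bracket -> illegal
(0,4): no bracket -> illegal
(1,1): no bracket -> illegal
(1,4): flips 1 -> legal
(1,5): flips 3 -> legal
(2,1): no bracket -> illegal
(2,2): flips 3 -> legal
(2,5): no bracket -> illegal
(3,1): flips 2 -> legal
(3,5): no bracket -> illegal
(4,1): flips 2 -> legal
(5,4): flips 1 -> legal
(6,2): flips 1 -> legal
(6,4): no bracket -> illegal
(7,2): no bracket -> illegal
(7,3): no bracket -> illegal
(7,4): flips 1 -> legal

Answer: (0,1) (1,4) (1,5) (2,2) (3,1) (4,1) (5,4) (6,2) (7,4)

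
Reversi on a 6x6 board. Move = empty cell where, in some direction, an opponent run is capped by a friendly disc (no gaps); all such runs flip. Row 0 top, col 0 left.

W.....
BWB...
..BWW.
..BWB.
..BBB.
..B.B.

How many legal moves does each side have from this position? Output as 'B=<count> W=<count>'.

-- B to move --
(0,1): no bracket -> illegal
(0,2): no bracket -> illegal
(1,3): flips 2 -> legal
(1,4): flips 2 -> legal
(1,5): flips 2 -> legal
(2,0): no bracket -> illegal
(2,1): no bracket -> illegal
(2,5): flips 2 -> legal
(3,5): no bracket -> illegal
B mobility = 4
-- W to move --
(0,1): flips 1 -> legal
(0,2): no bracket -> illegal
(0,3): no bracket -> illegal
(1,3): flips 1 -> legal
(2,0): flips 1 -> legal
(2,1): flips 1 -> legal
(2,5): no bracket -> illegal
(3,1): flips 1 -> legal
(3,5): flips 1 -> legal
(4,1): flips 1 -> legal
(4,5): flips 1 -> legal
(5,1): flips 1 -> legal
(5,3): flips 1 -> legal
(5,5): flips 1 -> legal
W mobility = 11

Answer: B=4 W=11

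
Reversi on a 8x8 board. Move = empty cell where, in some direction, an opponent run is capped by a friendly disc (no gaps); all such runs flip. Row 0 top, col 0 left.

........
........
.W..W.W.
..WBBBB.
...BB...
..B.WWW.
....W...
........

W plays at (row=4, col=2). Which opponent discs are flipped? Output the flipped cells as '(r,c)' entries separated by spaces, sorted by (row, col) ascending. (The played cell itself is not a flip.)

Answer: (3,3)

Derivation:
Dir NW: first cell '.' (not opp) -> no flip
Dir N: first cell 'W' (not opp) -> no flip
Dir NE: opp run (3,3) capped by W -> flip
Dir W: first cell '.' (not opp) -> no flip
Dir E: opp run (4,3) (4,4), next='.' -> no flip
Dir SW: first cell '.' (not opp) -> no flip
Dir S: opp run (5,2), next='.' -> no flip
Dir SE: first cell '.' (not opp) -> no flip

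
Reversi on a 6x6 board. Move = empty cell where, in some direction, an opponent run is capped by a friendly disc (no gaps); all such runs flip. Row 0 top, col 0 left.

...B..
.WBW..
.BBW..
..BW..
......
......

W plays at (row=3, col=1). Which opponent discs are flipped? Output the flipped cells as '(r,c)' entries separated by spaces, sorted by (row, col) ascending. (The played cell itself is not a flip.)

Answer: (2,1) (2,2) (3,2)

Derivation:
Dir NW: first cell '.' (not opp) -> no flip
Dir N: opp run (2,1) capped by W -> flip
Dir NE: opp run (2,2) capped by W -> flip
Dir W: first cell '.' (not opp) -> no flip
Dir E: opp run (3,2) capped by W -> flip
Dir SW: first cell '.' (not opp) -> no flip
Dir S: first cell '.' (not opp) -> no flip
Dir SE: first cell '.' (not opp) -> no flip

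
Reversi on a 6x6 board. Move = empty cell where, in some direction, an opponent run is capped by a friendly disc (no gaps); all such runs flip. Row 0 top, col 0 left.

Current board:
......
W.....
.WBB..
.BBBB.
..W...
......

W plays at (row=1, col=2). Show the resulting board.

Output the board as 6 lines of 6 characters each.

Answer: ......
W.W...
.WWB..
.BWBB.
..W...
......

Derivation:
Place W at (1,2); scan 8 dirs for brackets.
Dir NW: first cell '.' (not opp) -> no flip
Dir N: first cell '.' (not opp) -> no flip
Dir NE: first cell '.' (not opp) -> no flip
Dir W: first cell '.' (not opp) -> no flip
Dir E: first cell '.' (not opp) -> no flip
Dir SW: first cell 'W' (not opp) -> no flip
Dir S: opp run (2,2) (3,2) capped by W -> flip
Dir SE: opp run (2,3) (3,4), next='.' -> no flip
All flips: (2,2) (3,2)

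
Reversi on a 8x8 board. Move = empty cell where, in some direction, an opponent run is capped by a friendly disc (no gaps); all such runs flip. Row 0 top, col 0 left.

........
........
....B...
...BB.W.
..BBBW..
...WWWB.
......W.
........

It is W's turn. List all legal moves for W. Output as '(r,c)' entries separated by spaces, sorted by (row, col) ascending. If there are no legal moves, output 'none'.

Answer: (1,4) (2,2) (2,3) (3,1) (3,2) (3,5) (4,1) (4,6) (5,7) (6,7)

Derivation:
(1,3): no bracket -> illegal
(1,4): flips 3 -> legal
(1,5): no bracket -> illegal
(2,2): flips 2 -> legal
(2,3): flips 3 -> legal
(2,5): no bracket -> illegal
(3,1): flips 1 -> legal
(3,2): flips 1 -> legal
(3,5): flips 1 -> legal
(4,1): flips 3 -> legal
(4,6): flips 1 -> legal
(4,7): no bracket -> illegal
(5,1): no bracket -> illegal
(5,2): no bracket -> illegal
(5,7): flips 1 -> legal
(6,5): no bracket -> illegal
(6,7): flips 1 -> legal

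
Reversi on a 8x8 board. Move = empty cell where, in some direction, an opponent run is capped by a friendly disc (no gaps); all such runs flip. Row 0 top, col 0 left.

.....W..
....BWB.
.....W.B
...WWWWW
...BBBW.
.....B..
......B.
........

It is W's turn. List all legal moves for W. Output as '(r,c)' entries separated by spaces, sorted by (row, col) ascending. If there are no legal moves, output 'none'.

Answer: (0,3) (0,7) (1,3) (1,7) (2,3) (4,2) (5,2) (5,3) (5,4) (5,6) (6,4) (6,5) (7,7)

Derivation:
(0,3): flips 1 -> legal
(0,4): no bracket -> illegal
(0,6): no bracket -> illegal
(0,7): flips 1 -> legal
(1,3): flips 1 -> legal
(1,7): flips 2 -> legal
(2,3): flips 1 -> legal
(2,4): no bracket -> illegal
(2,6): no bracket -> illegal
(3,2): no bracket -> illegal
(4,2): flips 3 -> legal
(5,2): flips 1 -> legal
(5,3): flips 2 -> legal
(5,4): flips 2 -> legal
(5,6): flips 1 -> legal
(5,7): no bracket -> illegal
(6,4): flips 1 -> legal
(6,5): flips 2 -> legal
(6,7): no bracket -> illegal
(7,5): no bracket -> illegal
(7,6): no bracket -> illegal
(7,7): flips 3 -> legal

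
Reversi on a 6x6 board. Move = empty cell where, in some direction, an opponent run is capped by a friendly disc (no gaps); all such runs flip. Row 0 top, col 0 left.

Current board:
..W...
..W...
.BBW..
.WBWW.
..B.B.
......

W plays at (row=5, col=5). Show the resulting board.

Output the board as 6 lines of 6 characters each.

Place W at (5,5); scan 8 dirs for brackets.
Dir NW: opp run (4,4) capped by W -> flip
Dir N: first cell '.' (not opp) -> no flip
Dir NE: edge -> no flip
Dir W: first cell '.' (not opp) -> no flip
Dir E: edge -> no flip
Dir SW: edge -> no flip
Dir S: edge -> no flip
Dir SE: edge -> no flip
All flips: (4,4)

Answer: ..W...
..W...
.BBW..
.WBWW.
..B.W.
.....W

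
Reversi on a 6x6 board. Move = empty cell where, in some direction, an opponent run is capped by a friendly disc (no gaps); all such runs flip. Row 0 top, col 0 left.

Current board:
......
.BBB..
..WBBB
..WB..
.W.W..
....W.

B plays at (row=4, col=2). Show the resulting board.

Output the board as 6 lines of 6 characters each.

Place B at (4,2); scan 8 dirs for brackets.
Dir NW: first cell '.' (not opp) -> no flip
Dir N: opp run (3,2) (2,2) capped by B -> flip
Dir NE: first cell 'B' (not opp) -> no flip
Dir W: opp run (4,1), next='.' -> no flip
Dir E: opp run (4,3), next='.' -> no flip
Dir SW: first cell '.' (not opp) -> no flip
Dir S: first cell '.' (not opp) -> no flip
Dir SE: first cell '.' (not opp) -> no flip
All flips: (2,2) (3,2)

Answer: ......
.BBB..
..BBBB
..BB..
.WBW..
....W.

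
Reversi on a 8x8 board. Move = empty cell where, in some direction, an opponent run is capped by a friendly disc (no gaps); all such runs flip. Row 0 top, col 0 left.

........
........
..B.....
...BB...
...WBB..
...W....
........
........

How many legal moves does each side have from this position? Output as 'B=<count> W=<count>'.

Answer: B=4 W=4

Derivation:
-- B to move --
(3,2): no bracket -> illegal
(4,2): flips 1 -> legal
(5,2): flips 1 -> legal
(5,4): no bracket -> illegal
(6,2): flips 1 -> legal
(6,3): flips 2 -> legal
(6,4): no bracket -> illegal
B mobility = 4
-- W to move --
(1,1): no bracket -> illegal
(1,2): no bracket -> illegal
(1,3): no bracket -> illegal
(2,1): no bracket -> illegal
(2,3): flips 1 -> legal
(2,4): no bracket -> illegal
(2,5): flips 1 -> legal
(3,1): no bracket -> illegal
(3,2): no bracket -> illegal
(3,5): flips 1 -> legal
(3,6): no bracket -> illegal
(4,2): no bracket -> illegal
(4,6): flips 2 -> legal
(5,4): no bracket -> illegal
(5,5): no bracket -> illegal
(5,6): no bracket -> illegal
W mobility = 4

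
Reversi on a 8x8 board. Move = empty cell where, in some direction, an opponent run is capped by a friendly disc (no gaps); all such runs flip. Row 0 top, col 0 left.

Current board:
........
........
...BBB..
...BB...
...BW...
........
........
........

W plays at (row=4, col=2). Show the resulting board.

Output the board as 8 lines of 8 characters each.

Answer: ........
........
...BBB..
...BB...
..WWW...
........
........
........

Derivation:
Place W at (4,2); scan 8 dirs for brackets.
Dir NW: first cell '.' (not opp) -> no flip
Dir N: first cell '.' (not opp) -> no flip
Dir NE: opp run (3,3) (2,4), next='.' -> no flip
Dir W: first cell '.' (not opp) -> no flip
Dir E: opp run (4,3) capped by W -> flip
Dir SW: first cell '.' (not opp) -> no flip
Dir S: first cell '.' (not opp) -> no flip
Dir SE: first cell '.' (not opp) -> no flip
All flips: (4,3)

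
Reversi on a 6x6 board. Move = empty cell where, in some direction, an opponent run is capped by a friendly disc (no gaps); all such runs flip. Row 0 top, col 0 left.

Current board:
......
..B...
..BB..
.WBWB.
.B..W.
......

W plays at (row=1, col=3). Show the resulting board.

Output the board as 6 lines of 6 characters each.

Answer: ......
..BW..
..WW..
.WBWB.
.B..W.
......

Derivation:
Place W at (1,3); scan 8 dirs for brackets.
Dir NW: first cell '.' (not opp) -> no flip
Dir N: first cell '.' (not opp) -> no flip
Dir NE: first cell '.' (not opp) -> no flip
Dir W: opp run (1,2), next='.' -> no flip
Dir E: first cell '.' (not opp) -> no flip
Dir SW: opp run (2,2) capped by W -> flip
Dir S: opp run (2,3) capped by W -> flip
Dir SE: first cell '.' (not opp) -> no flip
All flips: (2,2) (2,3)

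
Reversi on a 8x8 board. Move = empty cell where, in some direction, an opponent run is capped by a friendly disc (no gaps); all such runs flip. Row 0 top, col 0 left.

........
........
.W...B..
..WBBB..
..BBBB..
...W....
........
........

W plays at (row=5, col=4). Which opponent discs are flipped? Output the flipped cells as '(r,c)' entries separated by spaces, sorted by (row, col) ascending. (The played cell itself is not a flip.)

Dir NW: opp run (4,3) capped by W -> flip
Dir N: opp run (4,4) (3,4), next='.' -> no flip
Dir NE: opp run (4,5), next='.' -> no flip
Dir W: first cell 'W' (not opp) -> no flip
Dir E: first cell '.' (not opp) -> no flip
Dir SW: first cell '.' (not opp) -> no flip
Dir S: first cell '.' (not opp) -> no flip
Dir SE: first cell '.' (not opp) -> no flip

Answer: (4,3)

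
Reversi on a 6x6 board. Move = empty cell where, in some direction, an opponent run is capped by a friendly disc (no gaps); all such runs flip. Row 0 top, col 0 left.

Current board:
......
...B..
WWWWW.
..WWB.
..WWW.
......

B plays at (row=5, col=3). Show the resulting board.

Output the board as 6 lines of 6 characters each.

Answer: ......
...B..
WWWBW.
..WBB.
..WBW.
...B..

Derivation:
Place B at (5,3); scan 8 dirs for brackets.
Dir NW: opp run (4,2), next='.' -> no flip
Dir N: opp run (4,3) (3,3) (2,3) capped by B -> flip
Dir NE: opp run (4,4), next='.' -> no flip
Dir W: first cell '.' (not opp) -> no flip
Dir E: first cell '.' (not opp) -> no flip
Dir SW: edge -> no flip
Dir S: edge -> no flip
Dir SE: edge -> no flip
All flips: (2,3) (3,3) (4,3)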